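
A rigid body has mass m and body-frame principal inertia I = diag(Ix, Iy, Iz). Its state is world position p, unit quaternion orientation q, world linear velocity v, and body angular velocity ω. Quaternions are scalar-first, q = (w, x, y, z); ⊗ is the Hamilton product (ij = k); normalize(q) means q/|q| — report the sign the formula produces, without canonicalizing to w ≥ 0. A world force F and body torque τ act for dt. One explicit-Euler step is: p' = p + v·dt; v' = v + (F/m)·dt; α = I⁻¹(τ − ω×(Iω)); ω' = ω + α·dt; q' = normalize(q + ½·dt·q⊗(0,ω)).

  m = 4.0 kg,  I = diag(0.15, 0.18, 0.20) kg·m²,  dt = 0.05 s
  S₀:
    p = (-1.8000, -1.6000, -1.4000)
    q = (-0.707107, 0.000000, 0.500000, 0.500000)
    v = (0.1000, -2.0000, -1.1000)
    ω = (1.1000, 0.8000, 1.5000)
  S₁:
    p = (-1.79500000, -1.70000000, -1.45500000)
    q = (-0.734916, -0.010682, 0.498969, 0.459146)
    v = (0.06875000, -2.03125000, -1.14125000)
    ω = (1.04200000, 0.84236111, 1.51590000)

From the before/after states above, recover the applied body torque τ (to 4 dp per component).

Δω = ω₁−ω₀ = (-0.05800000, 0.04236111, 0.01590000)
precession coupling = (0.0240, -0.0825, 0.0264)
applied torque τ = (-0.1500, 0.0700, 0.0900)

τ = (-0.1500, 0.0700, 0.0900)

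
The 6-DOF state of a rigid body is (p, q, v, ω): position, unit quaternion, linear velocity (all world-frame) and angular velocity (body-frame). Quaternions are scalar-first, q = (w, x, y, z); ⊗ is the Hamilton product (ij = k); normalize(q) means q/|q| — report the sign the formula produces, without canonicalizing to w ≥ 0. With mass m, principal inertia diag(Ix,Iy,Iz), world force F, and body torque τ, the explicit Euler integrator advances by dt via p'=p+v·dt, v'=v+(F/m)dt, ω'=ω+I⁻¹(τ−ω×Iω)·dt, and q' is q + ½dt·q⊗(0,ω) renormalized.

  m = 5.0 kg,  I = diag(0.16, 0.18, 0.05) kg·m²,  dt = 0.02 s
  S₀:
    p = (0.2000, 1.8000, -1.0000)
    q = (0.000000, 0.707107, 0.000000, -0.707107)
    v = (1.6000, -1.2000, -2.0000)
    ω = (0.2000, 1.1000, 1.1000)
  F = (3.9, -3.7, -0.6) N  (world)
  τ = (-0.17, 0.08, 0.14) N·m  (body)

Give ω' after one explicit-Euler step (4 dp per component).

ω' = (0.1984, 1.1062, 1.1542)

ω×(Iω) gyroscopic = (-0.1573, 0.0242, 0.0044)
angular accel α = (-0.0794, 0.3100, 2.7120)
new body rate ω' = (0.1984, 1.1062, 1.1542)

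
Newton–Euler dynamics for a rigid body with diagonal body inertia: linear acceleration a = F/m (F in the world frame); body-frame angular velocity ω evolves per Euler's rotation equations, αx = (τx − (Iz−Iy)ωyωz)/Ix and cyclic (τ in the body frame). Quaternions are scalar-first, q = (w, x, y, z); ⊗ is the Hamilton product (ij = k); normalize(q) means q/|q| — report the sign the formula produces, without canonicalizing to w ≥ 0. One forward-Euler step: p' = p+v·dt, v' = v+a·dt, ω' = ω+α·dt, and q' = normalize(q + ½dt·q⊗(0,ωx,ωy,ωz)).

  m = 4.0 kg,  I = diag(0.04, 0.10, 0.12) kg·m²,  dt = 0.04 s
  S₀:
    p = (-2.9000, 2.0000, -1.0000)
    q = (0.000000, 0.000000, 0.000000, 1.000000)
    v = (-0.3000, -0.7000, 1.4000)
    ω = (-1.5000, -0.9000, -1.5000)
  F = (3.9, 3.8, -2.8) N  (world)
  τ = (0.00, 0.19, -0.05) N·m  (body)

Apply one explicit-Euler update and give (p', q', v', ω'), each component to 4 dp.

p' = (-2.9120, 1.9720, -0.9440)
q' = (0.0300, 0.0180, -0.0300, 0.9989)
v' = (-0.2610, -0.6620, 1.3720)
ω' = (-1.5270, -0.7520, -1.5437)

angular accel α = (-0.6750, 3.7000, -1.0917)
ω + α·dt = (-1.5270, -0.7520, -1.5437)
2q̇ = q⊗(0,ω) = (1.5000000, 0.9000000, -1.5000000, 0.0000000)
q' = normalize(q + ½dt·q⊗(0,ω)) = (0.0300, 0.0180, -0.0300, 0.9989)
linear accel F/m = (0.9750, 0.9500, -0.7000)
p + v·dt = (-2.9120, 1.9720, -0.9440)
v + (F/m)dt = (-0.2610, -0.6620, 1.3720)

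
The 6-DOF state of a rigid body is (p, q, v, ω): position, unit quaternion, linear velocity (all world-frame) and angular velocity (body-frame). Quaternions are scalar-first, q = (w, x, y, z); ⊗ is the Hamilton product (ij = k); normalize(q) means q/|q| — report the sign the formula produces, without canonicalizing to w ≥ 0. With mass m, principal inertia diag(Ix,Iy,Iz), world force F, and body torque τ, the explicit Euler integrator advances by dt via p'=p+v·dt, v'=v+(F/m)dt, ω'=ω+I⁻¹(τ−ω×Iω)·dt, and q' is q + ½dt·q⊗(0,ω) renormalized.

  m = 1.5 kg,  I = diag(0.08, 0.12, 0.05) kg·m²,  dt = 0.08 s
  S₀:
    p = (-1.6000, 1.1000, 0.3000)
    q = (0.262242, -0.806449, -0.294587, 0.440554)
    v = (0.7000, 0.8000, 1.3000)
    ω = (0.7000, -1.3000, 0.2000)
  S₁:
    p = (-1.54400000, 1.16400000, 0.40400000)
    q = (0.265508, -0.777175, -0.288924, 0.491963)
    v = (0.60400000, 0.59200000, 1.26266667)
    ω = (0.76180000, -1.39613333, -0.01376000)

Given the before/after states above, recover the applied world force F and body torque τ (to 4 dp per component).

rate change Δω = (0.06180000, -0.09613333, -0.21376000)
τ = I·(Δω/dt) + ω₀×(Iω₀) = (0.0800, -0.1400, -0.1700)
v₁ − v₀ = (-0.09600000, -0.20800000, -0.03733333)
applied force F = (-1.8000, -3.9000, -0.7000)

F = (-1.8000, -3.9000, -0.7000)
τ = (0.0800, -0.1400, -0.1700)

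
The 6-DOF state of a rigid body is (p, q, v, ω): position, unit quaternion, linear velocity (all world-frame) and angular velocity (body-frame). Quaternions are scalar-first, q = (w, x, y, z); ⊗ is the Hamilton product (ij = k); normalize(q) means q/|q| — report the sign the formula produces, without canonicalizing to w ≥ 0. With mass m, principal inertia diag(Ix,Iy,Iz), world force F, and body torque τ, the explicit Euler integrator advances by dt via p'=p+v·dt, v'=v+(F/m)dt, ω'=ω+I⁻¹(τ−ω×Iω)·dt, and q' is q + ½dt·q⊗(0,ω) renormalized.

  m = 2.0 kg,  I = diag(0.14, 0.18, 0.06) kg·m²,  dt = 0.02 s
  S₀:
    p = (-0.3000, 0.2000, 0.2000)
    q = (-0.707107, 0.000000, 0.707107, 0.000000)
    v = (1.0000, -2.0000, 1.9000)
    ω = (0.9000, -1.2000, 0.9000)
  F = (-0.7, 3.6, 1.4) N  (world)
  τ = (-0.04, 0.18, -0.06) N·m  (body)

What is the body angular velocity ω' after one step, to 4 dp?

α = I⁻¹(τ − ω×Iω) = (-1.2114, 0.6400, -0.2800)
ω' = ω + α·dt = (0.8758, -1.1872, 0.8944)

ω' = (0.8758, -1.1872, 0.8944)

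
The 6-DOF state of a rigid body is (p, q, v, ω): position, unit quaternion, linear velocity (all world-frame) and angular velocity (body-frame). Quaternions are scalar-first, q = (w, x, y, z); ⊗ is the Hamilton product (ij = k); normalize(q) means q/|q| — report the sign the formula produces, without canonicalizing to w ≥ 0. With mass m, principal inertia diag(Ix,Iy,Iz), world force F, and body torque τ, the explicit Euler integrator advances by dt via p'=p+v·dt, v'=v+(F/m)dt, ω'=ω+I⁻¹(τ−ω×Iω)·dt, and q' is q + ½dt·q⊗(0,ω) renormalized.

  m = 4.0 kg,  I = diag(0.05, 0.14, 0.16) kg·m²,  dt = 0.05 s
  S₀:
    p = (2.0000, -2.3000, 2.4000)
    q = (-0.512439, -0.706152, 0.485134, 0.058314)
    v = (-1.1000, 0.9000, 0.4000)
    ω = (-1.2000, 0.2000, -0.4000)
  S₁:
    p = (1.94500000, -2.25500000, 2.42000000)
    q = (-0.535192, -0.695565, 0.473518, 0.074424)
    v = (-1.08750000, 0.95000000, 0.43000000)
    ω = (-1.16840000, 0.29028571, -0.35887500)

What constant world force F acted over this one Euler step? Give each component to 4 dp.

F = (1.0000, 4.0000, 2.4000)

Δv = v₁−v₀ = (0.01250000, 0.05000000, 0.03000000)
F = m·Δv/dt = (1.0000, 4.0000, 2.4000)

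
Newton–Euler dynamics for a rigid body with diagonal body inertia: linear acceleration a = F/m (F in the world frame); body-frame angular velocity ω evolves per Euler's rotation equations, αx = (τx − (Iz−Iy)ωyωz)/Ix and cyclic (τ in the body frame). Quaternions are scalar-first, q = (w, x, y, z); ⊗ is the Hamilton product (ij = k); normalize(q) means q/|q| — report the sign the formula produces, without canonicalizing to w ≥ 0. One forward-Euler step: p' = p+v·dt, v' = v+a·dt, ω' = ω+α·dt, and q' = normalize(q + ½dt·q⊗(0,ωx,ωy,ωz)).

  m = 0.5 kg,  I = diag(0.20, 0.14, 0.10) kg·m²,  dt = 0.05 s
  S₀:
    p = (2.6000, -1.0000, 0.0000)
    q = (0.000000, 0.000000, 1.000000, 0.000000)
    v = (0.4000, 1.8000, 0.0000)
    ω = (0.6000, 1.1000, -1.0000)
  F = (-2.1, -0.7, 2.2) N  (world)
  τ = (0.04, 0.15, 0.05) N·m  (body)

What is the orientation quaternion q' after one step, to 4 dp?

q⊗(0,ω) = (-1.1000000, -1.0000000, 0.0000000, -0.6000000)
updated quaternion q' = (-0.0275, -0.0250, 0.9992, -0.0150)

q' = (-0.0275, -0.0250, 0.9992, -0.0150)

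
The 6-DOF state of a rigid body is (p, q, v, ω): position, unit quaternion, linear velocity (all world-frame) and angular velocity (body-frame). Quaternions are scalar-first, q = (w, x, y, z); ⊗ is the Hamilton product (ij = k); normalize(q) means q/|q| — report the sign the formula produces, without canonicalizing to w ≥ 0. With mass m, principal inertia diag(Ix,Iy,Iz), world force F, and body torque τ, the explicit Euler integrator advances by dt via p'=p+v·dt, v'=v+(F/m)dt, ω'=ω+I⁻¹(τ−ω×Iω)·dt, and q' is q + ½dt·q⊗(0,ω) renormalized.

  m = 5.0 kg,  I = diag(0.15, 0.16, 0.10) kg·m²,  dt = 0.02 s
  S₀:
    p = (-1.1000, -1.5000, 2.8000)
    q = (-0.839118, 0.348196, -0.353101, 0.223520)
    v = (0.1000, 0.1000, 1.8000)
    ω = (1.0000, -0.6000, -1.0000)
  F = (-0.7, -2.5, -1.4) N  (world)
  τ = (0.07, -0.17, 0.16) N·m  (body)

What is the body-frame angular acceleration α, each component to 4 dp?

ω×(Iω) gyroscopic = (-0.0360, -0.0500, -0.0060)
(τ − ω×Iω)/I = (0.7067, -0.7500, 1.6600)

α = (0.7067, -0.7500, 1.6600)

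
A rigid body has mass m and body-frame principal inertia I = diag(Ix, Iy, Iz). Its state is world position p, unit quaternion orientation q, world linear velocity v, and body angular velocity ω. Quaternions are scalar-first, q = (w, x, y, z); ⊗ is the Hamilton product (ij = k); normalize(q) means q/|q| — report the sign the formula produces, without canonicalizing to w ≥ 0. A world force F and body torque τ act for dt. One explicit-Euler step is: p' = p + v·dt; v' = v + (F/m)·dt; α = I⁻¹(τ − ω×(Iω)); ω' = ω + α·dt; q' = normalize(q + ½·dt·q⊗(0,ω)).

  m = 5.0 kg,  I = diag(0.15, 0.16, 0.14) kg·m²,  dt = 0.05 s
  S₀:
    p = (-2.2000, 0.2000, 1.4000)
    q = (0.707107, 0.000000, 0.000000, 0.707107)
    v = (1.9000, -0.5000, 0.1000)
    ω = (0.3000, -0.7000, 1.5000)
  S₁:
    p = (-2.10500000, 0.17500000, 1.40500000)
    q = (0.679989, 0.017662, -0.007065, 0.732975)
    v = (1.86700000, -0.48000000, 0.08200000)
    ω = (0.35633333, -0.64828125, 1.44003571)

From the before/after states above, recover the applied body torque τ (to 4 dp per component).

ω₁ − ω₀ = (0.05633333, 0.05171875, -0.05996429)
gyro term ω₀×Iω₀ = (0.0210, 0.0045, -0.0021)
applied torque τ = (0.1900, 0.1700, -0.1700)

τ = (0.1900, 0.1700, -0.1700)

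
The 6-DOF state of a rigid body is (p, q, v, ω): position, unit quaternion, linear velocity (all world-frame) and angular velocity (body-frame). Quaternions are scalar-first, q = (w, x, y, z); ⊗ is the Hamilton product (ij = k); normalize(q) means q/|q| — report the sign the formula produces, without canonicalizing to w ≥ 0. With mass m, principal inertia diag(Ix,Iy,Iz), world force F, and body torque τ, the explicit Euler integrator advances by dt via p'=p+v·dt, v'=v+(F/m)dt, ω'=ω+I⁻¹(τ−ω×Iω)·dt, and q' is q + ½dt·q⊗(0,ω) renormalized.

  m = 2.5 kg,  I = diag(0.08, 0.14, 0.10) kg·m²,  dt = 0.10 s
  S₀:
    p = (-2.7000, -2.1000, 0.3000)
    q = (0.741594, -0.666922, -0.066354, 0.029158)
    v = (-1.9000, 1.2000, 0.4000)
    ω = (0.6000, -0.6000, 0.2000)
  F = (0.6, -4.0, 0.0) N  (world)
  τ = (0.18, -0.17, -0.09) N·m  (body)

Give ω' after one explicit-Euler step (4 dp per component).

ω' = (0.8190, -0.7197, 0.1316)

precession coupling ω×(Iω) = (0.0048, -0.0024, -0.0216)
(τ − ω×Iω)/I = (2.1900, -1.1971, -0.6840)
ω' = ω + α·dt = (0.8190, -0.7197, 0.1316)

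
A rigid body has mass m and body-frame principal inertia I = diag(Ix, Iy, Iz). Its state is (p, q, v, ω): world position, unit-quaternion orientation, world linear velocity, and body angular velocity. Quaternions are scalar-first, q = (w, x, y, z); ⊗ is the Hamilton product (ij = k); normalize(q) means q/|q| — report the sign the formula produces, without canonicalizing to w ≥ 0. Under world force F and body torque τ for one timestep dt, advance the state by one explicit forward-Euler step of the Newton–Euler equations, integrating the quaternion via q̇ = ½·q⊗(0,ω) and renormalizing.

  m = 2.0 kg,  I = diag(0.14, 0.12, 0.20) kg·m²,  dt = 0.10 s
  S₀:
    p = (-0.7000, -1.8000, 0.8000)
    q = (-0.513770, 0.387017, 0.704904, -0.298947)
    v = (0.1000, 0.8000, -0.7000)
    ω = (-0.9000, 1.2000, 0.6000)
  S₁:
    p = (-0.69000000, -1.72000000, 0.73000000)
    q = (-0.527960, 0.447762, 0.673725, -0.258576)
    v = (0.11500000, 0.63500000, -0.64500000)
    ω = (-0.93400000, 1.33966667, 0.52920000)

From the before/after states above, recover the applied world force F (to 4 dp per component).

v₁ − v₀ = (0.01500000, -0.16500000, 0.05500000)
m·(v₁−v₀)/dt = (0.3000, -3.3000, 1.1000)

F = (0.3000, -3.3000, 1.1000)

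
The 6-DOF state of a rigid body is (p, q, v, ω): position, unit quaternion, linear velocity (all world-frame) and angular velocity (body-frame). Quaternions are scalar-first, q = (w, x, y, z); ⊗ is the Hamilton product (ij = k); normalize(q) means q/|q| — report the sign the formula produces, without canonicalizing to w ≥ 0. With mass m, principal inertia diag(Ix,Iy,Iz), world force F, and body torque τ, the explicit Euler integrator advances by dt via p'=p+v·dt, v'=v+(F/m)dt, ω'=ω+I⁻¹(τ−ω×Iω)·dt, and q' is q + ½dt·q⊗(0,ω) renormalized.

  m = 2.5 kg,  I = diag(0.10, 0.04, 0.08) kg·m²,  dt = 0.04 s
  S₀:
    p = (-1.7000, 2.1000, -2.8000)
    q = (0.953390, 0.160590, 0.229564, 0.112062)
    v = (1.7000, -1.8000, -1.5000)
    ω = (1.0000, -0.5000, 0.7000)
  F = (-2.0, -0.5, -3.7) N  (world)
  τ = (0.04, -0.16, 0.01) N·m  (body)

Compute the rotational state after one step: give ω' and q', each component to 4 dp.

ω' = (1.0216, -0.6740, 0.6900)
q' = (0.9506, 0.1839, 0.2199, 0.1192)

(τ − ω×Iω)/I = (0.5400, -4.3500, -0.2500)
ω + α·dt = (1.0216, -0.6740, 0.6900)
q⊗(0,ω) = (-0.1242514, 1.1701158, -0.4770460, 0.3575140)
q + ½dt·q⊗(0,ω), renormalized = (0.9506, 0.1839, 0.2199, 0.1192)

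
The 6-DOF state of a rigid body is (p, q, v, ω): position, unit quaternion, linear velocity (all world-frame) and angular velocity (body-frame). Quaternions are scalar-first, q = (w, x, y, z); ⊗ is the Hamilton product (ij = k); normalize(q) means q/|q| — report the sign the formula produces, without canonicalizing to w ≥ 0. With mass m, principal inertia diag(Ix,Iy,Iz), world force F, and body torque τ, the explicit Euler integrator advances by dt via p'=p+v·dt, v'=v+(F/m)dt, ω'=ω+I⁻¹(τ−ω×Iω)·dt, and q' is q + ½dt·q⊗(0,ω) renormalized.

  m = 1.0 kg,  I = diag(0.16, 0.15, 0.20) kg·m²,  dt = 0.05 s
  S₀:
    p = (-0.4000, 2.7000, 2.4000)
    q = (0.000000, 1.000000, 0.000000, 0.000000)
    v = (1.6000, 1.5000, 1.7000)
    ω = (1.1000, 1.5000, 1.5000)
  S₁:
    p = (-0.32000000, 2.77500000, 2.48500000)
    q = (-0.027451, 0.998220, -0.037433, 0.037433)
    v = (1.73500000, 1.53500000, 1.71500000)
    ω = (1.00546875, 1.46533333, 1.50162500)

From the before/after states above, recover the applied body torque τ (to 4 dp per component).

Δω = ω₁−ω₀ = (-0.09453125, -0.03466667, 0.00162500)
precession coupling = (0.1125, -0.0660, -0.0165)
τ = I·(Δω/dt) + ω₀×(Iω₀) = (-0.1900, -0.1700, -0.0100)

τ = (-0.1900, -0.1700, -0.0100)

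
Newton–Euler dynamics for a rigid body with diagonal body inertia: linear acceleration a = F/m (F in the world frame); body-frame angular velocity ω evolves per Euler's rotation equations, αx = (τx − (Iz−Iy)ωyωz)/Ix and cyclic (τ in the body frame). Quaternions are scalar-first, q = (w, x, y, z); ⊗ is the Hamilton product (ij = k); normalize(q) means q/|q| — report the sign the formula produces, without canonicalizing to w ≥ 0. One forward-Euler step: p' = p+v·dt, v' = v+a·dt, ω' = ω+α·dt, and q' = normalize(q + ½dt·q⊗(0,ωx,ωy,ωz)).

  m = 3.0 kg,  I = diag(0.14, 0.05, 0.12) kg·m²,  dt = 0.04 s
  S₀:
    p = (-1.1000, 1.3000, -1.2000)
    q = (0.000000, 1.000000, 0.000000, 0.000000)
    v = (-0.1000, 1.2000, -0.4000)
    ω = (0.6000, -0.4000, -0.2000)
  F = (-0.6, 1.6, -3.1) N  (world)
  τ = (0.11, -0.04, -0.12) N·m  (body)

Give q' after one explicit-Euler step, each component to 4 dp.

2q̇ = q⊗(0,ω) = (-0.6000000, 0.0000000, 0.2000000, -0.4000000)
q + ½dt·q⊗(0,ω), renormalized = (-0.0120, 0.9999, 0.0040, -0.0080)

q' = (-0.0120, 0.9999, 0.0040, -0.0080)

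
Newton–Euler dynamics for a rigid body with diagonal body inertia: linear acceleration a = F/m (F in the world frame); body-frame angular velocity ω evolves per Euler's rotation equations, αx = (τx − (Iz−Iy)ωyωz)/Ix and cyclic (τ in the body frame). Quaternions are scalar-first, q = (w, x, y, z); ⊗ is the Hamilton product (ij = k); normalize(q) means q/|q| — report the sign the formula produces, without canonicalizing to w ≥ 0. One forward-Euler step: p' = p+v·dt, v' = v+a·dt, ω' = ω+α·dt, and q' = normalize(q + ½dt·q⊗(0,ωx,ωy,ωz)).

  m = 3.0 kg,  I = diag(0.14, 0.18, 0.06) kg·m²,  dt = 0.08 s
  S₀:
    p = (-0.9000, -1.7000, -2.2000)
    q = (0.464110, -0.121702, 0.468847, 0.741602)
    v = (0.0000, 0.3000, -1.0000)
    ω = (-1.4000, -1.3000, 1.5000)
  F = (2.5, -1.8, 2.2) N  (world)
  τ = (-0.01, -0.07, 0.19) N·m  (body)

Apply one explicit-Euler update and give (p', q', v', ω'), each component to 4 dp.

p' = (-0.9000, -1.6760, -2.2800)
q' = (0.4351, -0.0806, 0.4086, 0.7983)
v' = (0.0667, 0.2520, -0.9413)
ω' = (-1.5394, -1.2564, 1.6563)

angular accel α = (-1.7429, 0.5444, 1.9533)
ω' = ω + α·dt = (-1.5394, -1.2564, 1.6563)
2q̇ = q⊗(0,ω) = (-0.6732847, 1.0175991, -1.4590328, 1.5107634)
updated quaternion q' = (0.4351, -0.0806, 0.4086, 0.7983)
a = F/m = (0.8333, -0.6000, 0.7333)
p' = p + v·dt = (-0.9000, -1.6760, -2.2800)
v' = v + a·dt = (0.0667, 0.2520, -0.9413)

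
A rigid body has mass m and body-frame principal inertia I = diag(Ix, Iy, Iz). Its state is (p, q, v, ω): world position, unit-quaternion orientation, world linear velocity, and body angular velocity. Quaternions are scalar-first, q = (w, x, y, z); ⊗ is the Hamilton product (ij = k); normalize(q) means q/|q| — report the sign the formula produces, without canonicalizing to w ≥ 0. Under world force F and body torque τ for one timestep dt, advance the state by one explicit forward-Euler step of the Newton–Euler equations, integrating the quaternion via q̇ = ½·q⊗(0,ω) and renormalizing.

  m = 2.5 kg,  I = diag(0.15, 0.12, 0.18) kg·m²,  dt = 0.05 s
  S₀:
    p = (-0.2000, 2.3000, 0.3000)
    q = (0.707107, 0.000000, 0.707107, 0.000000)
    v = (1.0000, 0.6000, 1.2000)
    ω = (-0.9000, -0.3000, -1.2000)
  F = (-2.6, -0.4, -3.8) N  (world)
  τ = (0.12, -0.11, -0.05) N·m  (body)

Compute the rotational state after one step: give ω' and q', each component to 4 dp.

gyro term ω×Iω = (0.0216, -0.0324, -0.0081)
α = I⁻¹(τ − ω×Iω) = (0.6560, -0.6467, -0.2328)
ω' = ω + α·dt = (-0.8672, -0.3323, -1.2116)
q⊗(0,ω) = (0.2121321, -1.4849247, -0.2121321, -0.2121321)
q + ½dt·q⊗(0,ω), renormalized = (0.7119, -0.0371, 0.7013, -0.0053)

ω' = (-0.8672, -0.3323, -1.2116)
q' = (0.7119, -0.0371, 0.7013, -0.0053)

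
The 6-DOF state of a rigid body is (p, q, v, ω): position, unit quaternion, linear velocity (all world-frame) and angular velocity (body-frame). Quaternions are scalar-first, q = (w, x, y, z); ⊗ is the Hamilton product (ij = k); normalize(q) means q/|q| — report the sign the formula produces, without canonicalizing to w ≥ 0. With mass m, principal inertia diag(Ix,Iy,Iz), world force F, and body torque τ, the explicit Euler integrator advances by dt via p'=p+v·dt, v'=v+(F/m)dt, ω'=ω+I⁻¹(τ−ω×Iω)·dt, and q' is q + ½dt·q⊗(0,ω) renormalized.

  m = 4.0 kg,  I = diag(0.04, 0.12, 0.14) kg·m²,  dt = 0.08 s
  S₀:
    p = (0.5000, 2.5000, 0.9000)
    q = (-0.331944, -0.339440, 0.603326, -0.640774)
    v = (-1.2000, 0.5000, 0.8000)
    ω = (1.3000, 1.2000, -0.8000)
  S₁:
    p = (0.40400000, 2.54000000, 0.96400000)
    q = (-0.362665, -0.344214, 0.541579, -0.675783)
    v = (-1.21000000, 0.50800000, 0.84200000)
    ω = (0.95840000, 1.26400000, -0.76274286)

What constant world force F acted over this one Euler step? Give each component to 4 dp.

velocity change Δv = (-0.01000000, 0.00800000, 0.04200000)
m·(v₁−v₀)/dt = (-0.5000, 0.4000, 2.1000)

F = (-0.5000, 0.4000, 2.1000)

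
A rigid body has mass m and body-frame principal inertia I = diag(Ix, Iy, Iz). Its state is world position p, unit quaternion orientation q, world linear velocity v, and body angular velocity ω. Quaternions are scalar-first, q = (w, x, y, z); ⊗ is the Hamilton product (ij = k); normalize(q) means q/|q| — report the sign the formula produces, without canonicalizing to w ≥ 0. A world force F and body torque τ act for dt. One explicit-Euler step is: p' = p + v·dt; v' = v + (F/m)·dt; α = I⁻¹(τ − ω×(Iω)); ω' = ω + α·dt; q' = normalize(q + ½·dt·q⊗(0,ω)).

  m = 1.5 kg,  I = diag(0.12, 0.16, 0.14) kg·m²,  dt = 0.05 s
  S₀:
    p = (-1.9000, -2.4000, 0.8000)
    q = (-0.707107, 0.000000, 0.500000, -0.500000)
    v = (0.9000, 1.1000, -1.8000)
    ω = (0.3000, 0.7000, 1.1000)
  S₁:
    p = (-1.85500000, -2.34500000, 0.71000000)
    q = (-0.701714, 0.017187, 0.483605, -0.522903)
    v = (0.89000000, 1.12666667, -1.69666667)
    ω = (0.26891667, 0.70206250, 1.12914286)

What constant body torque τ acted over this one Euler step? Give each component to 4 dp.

ω₁ − ω₀ = (-0.03108333, 0.00206250, 0.02914286)
gyro term ω₀×Iω₀ = (-0.0154, -0.0066, 0.0084)
I·α + gyro = (-0.0900, 0.0000, 0.0900)

τ = (-0.0900, 0.0000, 0.0900)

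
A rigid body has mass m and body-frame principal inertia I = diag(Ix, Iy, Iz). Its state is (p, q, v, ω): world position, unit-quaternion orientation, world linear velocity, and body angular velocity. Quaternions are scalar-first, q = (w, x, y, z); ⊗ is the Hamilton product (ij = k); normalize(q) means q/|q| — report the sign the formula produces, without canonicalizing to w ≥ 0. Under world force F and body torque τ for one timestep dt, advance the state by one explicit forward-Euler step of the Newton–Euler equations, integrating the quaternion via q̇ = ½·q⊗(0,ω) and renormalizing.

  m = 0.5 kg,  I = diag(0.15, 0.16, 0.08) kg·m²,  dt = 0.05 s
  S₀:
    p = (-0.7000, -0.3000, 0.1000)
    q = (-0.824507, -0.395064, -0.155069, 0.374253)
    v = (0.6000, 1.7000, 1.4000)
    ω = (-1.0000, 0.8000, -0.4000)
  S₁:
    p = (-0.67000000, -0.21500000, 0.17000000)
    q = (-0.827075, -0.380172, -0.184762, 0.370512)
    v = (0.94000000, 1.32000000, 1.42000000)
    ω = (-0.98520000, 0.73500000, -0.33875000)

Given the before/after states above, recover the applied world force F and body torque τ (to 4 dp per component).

F = (3.4000, -3.8000, 0.2000)
τ = (0.0700, -0.1800, 0.0900)

Δω = ω₁−ω₀ = (0.01480000, -0.06500000, 0.06125000)
applied torque τ = (0.0700, -0.1800, 0.0900)
v₁ − v₀ = (0.34000000, -0.38000000, 0.02000000)
F = m·Δv/dt = (3.4000, -3.8000, 0.2000)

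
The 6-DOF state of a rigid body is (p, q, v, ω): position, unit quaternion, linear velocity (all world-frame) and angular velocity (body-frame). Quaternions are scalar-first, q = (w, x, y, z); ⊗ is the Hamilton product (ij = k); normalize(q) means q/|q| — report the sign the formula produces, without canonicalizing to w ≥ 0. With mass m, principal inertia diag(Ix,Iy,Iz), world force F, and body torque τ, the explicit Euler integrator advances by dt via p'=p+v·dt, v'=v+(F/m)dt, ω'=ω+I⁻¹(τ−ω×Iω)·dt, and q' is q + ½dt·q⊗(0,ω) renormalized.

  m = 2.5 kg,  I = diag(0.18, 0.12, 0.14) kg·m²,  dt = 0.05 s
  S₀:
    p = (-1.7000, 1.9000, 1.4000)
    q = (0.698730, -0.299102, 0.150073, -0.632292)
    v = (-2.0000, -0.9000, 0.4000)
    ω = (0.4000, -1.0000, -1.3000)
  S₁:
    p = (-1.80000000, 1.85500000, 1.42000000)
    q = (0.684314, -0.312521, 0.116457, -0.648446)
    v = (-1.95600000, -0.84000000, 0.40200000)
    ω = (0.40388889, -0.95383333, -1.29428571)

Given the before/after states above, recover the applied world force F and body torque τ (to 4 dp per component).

v₁ − v₀ = (0.04400000, 0.06000000, 0.00200000)
m·(v₁−v₀)/dt = (2.2000, 3.0000, 0.1000)
rate change Δω = (0.00388889, 0.04616667, 0.00571429)
gyro term ω₀×Iω₀ = (0.0260, -0.0208, 0.0240)
τ = I·(Δω/dt) + ω₀×(Iω₀) = (0.0400, 0.0900, 0.0400)

F = (2.2000, 3.0000, 0.1000)
τ = (0.0400, 0.0900, 0.0400)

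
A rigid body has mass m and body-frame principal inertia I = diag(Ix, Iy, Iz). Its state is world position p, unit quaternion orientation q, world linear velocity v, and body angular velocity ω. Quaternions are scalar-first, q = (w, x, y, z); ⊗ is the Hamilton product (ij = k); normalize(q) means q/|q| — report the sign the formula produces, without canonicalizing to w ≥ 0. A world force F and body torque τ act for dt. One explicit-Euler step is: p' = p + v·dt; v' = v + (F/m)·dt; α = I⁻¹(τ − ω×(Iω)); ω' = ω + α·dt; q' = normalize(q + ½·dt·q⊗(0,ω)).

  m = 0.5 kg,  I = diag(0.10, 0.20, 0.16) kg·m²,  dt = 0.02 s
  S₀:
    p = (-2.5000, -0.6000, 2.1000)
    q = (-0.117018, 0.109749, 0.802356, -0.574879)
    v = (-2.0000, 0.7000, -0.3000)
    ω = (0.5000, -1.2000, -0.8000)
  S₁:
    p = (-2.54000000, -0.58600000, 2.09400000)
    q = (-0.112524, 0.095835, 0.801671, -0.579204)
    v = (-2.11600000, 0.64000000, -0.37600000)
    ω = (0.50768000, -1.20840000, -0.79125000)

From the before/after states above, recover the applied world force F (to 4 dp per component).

F = (-2.9000, -1.5000, -1.9000)

Δv = v₁−v₀ = (-0.11600000, -0.06000000, -0.07600000)
m·(v₁−v₀)/dt = (-2.9000, -1.5000, -1.9000)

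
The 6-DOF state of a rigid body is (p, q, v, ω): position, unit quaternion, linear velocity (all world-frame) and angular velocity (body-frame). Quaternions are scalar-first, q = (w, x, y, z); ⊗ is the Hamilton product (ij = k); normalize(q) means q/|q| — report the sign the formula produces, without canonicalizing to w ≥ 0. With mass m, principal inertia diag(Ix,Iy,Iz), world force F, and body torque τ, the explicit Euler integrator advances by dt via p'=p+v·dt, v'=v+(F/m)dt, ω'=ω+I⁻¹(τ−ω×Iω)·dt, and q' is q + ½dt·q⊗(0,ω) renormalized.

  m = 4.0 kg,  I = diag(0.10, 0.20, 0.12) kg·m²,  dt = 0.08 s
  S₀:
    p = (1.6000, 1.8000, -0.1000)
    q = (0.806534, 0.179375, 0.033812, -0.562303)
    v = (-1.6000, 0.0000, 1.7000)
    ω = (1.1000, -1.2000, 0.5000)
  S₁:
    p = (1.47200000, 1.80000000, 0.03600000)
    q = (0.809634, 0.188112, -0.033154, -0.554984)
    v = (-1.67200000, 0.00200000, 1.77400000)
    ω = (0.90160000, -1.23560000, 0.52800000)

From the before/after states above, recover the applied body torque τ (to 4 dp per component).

τ = (-0.2000, -0.1000, -0.0900)

rate change Δω = (-0.19840000, -0.03560000, 0.02800000)
applied torque τ = (-0.2000, -0.1000, -0.0900)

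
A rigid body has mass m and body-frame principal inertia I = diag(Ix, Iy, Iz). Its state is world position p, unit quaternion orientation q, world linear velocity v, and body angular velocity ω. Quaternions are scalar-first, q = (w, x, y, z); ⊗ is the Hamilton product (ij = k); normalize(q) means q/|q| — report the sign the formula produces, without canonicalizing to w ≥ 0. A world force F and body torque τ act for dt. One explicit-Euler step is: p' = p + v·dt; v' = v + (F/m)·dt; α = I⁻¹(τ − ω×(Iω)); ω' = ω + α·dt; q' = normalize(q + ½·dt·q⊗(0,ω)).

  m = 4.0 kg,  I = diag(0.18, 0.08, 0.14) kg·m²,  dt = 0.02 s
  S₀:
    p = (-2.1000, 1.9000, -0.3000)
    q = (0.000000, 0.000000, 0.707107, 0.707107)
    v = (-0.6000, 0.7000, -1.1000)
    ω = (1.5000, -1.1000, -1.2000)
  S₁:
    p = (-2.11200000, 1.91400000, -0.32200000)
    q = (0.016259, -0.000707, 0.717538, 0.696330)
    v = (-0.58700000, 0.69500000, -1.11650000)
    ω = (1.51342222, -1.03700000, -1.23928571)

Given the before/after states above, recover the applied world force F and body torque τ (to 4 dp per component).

F = (2.6000, -1.0000, -3.3000)
τ = (0.2000, 0.1800, -0.1100)

velocity change Δv = (0.01300000, -0.00500000, -0.01650000)
m·(v₁−v₀)/dt = (2.6000, -1.0000, -3.3000)
ω₁ − ω₀ = (0.01342222, 0.06300000, -0.03928571)
ω₀×(Iω₀) = (0.0792, -0.0720, 0.1650)
τ = I·(Δω/dt) + ω₀×(Iω₀) = (0.2000, 0.1800, -0.1100)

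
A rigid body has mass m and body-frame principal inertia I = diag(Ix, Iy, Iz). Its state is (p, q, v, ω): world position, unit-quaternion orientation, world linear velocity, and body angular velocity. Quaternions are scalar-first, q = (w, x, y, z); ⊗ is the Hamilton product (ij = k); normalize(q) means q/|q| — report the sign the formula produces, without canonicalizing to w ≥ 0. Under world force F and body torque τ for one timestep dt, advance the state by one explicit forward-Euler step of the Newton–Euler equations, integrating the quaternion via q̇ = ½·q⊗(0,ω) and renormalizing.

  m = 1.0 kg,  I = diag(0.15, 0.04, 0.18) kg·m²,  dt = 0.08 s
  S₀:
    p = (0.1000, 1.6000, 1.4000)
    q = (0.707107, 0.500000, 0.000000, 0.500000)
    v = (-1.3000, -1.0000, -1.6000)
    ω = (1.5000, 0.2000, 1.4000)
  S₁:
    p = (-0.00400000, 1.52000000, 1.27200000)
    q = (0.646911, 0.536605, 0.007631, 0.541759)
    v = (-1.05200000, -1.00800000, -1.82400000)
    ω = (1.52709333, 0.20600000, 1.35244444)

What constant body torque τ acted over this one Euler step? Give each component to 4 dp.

τ = (0.0900, -0.0600, -0.1400)

rate change Δω = (0.02709333, 0.00600000, -0.04755556)
gyro term ω₀×Iω₀ = (0.0392, -0.0630, -0.0330)
τ = I·(Δω/dt) + ω₀×(Iω₀) = (0.0900, -0.0600, -0.1400)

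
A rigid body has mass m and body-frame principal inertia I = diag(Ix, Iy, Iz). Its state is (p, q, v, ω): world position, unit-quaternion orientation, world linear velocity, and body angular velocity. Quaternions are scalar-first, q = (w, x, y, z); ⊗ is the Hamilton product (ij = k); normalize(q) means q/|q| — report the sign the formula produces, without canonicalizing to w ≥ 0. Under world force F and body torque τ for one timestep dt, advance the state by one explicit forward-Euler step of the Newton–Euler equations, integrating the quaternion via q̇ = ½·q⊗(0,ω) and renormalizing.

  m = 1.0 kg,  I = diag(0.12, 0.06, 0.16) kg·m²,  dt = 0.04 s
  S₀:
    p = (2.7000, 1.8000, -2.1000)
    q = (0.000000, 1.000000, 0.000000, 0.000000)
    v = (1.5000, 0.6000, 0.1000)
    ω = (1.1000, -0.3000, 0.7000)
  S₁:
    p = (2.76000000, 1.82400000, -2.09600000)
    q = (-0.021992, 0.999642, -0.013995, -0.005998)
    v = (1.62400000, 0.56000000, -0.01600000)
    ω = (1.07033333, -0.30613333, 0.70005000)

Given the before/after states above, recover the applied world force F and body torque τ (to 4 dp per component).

F = (3.1000, -1.0000, -2.9000)
τ = (-0.1100, -0.0400, 0.0200)

Δω = ω₁−ω₀ = (-0.02966667, -0.00613333, 0.00005000)
applied torque τ = (-0.1100, -0.0400, 0.0200)
Δv = v₁−v₀ = (0.12400000, -0.04000000, -0.11600000)
m·(v₁−v₀)/dt = (3.1000, -1.0000, -2.9000)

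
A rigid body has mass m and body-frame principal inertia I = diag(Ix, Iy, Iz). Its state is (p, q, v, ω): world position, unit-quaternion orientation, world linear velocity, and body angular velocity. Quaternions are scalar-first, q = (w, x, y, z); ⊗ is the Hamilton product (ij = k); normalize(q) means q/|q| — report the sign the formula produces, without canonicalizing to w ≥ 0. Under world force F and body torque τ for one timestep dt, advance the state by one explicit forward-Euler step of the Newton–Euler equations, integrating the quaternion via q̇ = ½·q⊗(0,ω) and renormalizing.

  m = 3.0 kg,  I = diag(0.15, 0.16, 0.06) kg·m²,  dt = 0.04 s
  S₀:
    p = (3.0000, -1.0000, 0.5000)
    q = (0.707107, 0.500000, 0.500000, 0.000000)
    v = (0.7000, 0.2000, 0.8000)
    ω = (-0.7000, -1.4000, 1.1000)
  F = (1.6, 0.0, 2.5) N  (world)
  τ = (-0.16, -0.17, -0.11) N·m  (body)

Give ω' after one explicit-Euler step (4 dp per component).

ω' = (-0.7837, -1.4252, 1.0201)

α = I⁻¹(τ − ω×Iω) = (-2.0933, -0.6294, -1.9967)
new body rate ω' = (-0.7837, -1.4252, 1.0201)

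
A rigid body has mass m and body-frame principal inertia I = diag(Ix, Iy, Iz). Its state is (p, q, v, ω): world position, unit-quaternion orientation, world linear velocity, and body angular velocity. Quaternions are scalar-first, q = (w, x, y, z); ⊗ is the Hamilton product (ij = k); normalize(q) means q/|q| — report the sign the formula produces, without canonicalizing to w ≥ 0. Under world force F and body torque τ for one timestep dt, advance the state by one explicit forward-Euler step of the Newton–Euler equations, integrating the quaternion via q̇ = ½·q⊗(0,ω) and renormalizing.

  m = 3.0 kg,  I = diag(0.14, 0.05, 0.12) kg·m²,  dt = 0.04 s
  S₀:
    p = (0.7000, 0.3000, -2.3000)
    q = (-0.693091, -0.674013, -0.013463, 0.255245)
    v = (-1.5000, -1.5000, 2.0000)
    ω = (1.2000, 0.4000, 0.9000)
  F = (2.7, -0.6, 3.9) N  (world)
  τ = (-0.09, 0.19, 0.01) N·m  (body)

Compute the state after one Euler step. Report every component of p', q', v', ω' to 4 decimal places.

p' = (0.6400, 0.2400, -2.2200)
q' = (-0.6811, -0.6926, -0.0007, 0.2376)
v' = (-1.4640, -1.5080, 2.0520)
ω' = (1.1671, 0.5347, 0.9177)

a = F/m = (0.9000, -0.2000, 1.3000)
p + v·dt = (0.6400, 0.2400, -2.2200)
v + (F/m)dt = (-1.4640, -1.5080, 2.0520)
ω×(Iω) gyroscopic = (0.0252, 0.0216, -0.0432)
(τ − ω×Iω)/I = (-0.8229, 3.3680, 0.4433)
ω + α·dt = (1.1671, 0.5347, 0.9177)
Hamilton product q⊗(0,ω) = (0.5844803, -0.9459239, 0.6356693, -0.8772315)
updated quaternion q' = (-0.6811, -0.6926, -0.0007, 0.2376)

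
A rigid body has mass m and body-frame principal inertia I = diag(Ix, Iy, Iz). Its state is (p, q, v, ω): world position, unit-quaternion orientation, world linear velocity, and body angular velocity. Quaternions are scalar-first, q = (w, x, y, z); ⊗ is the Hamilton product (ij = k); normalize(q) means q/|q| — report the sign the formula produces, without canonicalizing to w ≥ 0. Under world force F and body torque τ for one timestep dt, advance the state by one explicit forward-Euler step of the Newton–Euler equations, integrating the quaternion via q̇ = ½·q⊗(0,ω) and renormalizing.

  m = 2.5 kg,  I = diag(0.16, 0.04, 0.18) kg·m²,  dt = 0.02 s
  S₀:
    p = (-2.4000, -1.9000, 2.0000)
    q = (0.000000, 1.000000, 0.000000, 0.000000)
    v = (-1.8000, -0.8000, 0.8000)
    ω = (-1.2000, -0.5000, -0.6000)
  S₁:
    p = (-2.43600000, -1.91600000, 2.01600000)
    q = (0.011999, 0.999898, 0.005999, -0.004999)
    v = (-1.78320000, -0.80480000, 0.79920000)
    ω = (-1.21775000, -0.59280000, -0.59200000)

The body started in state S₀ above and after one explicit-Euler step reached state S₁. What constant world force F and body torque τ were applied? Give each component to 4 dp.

F = (2.1000, -0.6000, -0.1000)
τ = (-0.1000, -0.2000, 0.0000)

Δv = v₁−v₀ = (0.01680000, -0.00480000, -0.00080000)
applied force F = (2.1000, -0.6000, -0.1000)
rate change Δω = (-0.01775000, -0.09280000, 0.00800000)
gyro term ω₀×Iω₀ = (0.0420, -0.0144, -0.0720)
I·α + gyro = (-0.1000, -0.2000, 0.0000)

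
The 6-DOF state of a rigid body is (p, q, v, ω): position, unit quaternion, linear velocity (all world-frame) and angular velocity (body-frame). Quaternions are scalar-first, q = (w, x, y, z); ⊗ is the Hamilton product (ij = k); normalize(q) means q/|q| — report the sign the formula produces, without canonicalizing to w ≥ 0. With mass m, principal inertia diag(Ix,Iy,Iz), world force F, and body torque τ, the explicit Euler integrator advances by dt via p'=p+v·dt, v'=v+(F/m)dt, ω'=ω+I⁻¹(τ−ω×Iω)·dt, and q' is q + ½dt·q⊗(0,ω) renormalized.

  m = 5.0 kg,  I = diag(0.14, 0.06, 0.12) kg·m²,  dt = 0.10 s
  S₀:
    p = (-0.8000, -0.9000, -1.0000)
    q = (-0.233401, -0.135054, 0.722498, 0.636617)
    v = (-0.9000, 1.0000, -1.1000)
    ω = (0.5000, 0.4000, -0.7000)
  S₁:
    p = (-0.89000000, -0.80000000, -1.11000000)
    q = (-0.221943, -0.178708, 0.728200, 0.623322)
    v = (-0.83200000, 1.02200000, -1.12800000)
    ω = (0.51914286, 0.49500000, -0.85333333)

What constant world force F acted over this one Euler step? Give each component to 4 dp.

velocity change Δv = (0.06800000, 0.02200000, -0.02800000)
m·(v₁−v₀)/dt = (3.4000, 1.1000, -1.4000)

F = (3.4000, 1.1000, -1.4000)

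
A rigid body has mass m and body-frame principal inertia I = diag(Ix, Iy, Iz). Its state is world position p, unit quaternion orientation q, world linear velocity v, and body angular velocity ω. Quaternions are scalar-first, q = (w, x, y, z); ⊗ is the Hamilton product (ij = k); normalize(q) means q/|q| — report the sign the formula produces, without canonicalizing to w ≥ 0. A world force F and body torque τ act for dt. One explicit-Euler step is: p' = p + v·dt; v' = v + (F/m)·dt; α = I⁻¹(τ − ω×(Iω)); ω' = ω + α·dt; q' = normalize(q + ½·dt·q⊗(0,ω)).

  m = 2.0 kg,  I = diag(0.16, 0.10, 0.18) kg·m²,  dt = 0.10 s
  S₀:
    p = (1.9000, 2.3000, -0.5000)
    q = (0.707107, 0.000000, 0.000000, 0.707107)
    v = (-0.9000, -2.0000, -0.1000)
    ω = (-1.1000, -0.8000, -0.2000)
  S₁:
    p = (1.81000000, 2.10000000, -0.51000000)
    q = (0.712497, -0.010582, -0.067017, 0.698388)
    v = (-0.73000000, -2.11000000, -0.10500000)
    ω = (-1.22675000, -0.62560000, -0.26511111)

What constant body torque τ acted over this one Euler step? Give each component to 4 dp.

τ = (-0.1900, 0.1700, -0.1700)

Δω = ω₁−ω₀ = (-0.12675000, 0.17440000, -0.06511111)
precession coupling = (0.0128, -0.0044, -0.0528)
I·α + gyro = (-0.1900, 0.1700, -0.1700)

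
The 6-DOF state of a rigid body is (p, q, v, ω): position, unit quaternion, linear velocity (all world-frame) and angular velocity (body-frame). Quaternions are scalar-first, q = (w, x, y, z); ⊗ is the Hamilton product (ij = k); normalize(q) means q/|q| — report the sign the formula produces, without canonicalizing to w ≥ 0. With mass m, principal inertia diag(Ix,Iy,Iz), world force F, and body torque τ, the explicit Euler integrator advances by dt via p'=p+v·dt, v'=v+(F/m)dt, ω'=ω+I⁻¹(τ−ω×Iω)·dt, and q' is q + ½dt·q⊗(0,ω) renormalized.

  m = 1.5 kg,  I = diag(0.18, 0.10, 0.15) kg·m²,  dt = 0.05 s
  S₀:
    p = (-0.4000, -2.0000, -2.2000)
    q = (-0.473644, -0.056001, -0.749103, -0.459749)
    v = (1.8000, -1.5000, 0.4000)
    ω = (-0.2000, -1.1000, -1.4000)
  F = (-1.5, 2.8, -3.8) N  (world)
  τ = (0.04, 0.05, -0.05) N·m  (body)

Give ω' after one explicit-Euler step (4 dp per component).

ω' = (-0.2103, -1.0792, -1.4108)

gyro term ω×Iω = (0.0770, 0.0084, -0.0176)
(τ − ω×Iω)/I = (-0.2056, 0.4160, -0.2160)
ω + α·dt = (-0.2103, -1.0792, -1.4108)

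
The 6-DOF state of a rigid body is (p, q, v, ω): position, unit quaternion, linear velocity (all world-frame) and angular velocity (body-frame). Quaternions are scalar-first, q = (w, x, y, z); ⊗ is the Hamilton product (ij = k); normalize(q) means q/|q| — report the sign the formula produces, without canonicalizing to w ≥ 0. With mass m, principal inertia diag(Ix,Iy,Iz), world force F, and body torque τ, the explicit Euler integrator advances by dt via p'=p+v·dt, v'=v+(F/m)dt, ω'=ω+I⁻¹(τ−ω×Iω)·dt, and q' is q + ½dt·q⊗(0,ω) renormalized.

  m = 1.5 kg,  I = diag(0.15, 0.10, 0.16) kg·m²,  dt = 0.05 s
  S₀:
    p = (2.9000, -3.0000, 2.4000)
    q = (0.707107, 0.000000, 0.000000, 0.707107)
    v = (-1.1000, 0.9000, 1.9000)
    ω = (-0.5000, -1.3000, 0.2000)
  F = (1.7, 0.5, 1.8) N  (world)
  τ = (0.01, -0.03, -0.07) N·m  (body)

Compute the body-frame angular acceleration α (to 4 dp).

α = (0.1707, -0.3100, -0.2344)

precession coupling ω×(Iω) = (-0.0156, 0.0010, -0.0325)
(τ − ω×Iω)/I = (0.1707, -0.3100, -0.2344)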